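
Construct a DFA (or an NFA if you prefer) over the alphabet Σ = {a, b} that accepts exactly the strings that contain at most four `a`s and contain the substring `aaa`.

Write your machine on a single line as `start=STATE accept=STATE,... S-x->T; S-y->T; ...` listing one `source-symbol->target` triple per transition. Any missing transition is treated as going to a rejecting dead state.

Handle the two conditions separately and then intersect. The first has 6 states tracking the count of `a`s, saturating at 5; the second has 4 states tracking whether and how much of `aaa` has been seen. A product state is a pair (one from each), accepting exactly when both do.
18 states suffice.
          a    b  
>  q0     q1   q0 
   q1     q2   q3 
   q2     q4   q5 
   q3     q6   q3 
 * q4     q7   q4 
   q5     q8   q5 
   q6     q9   q5 
 * q7    q10   q7 
   q8    q11  q12 
   q9     q7  q12 
   q10   q10  q10 
   q11   q10  q13 
   q12   q14  q12 
   q13   q15  q13 
   q14   q16  q13 
   q15   q16  q17 
   q16   q10  q17 
   q17   q15  q17 
(> = start, * = accepting)

start=q0; accept=q4,q7; q0-a->q1; q0-b->q0; q1-a->q2; q1-b->q3; q2-a->q4; q2-b->q5; q3-a->q6; q3-b->q3; q4-a->q7; q4-b->q4; q5-a->q8; q5-b->q5; q6-a->q9; q6-b->q5; q7-a->q10; q7-b->q7; q8-a->q11; q8-b->q12; q9-a->q7; q9-b->q12; q10-a->q10; q10-b->q10; q11-a->q10; q11-b->q13; q12-a->q14; q12-b->q12; q13-a->q15; q13-b->q13; q14-a->q16; q14-b->q13; q15-a->q16; q15-b->q17; q16-a->q10; q16-b->q17; q17-a->q15; q17-b->q17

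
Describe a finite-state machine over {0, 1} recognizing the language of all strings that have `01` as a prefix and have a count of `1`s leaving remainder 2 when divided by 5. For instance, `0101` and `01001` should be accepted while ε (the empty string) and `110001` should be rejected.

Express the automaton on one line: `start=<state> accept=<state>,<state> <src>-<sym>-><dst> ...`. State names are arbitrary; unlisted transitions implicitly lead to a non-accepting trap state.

Build one automaton per condition and run them in lockstep. The first has 4 states tracking whether the input so far still matches the prefix `01`; the second has 5 states tracking the count of `1`s modulo 5. A product state is a pair (one from each), accepting exactly when both do. Equivalent product states are then merged.
An 8-state machine:
       0  1 
>  A   B  C 
   B   C  D 
   C   C  C 
   D   D  E 
 * E   E  F 
   F   F  G 
   G   G  H 
   H   H  D 
(> = start, * = accepting)

start=A accept=E A-0->B A-1->C B-0->C B-1->D C-0->C C-1->C D-0->D D-1->E E-0->E E-1->F F-0->F F-1->G G-0->G G-1->H H-0->H H-1->D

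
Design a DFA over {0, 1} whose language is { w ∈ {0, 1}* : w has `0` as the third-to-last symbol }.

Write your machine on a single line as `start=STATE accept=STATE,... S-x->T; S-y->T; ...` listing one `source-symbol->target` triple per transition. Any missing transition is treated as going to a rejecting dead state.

start=q0; accept=q7,q8,q9,q10; q0-0->q1; q0-1->q2; q1-0->q3; q1-1->q4; q2-0->q5; q2-1->q6; q3-0->q7; q3-1->q8; q4-0->q9; q4-1->q10; q5-0->q11; q5-1->q12; q6-0->q13; q6-1->q14; q7-0->q7; q7-1->q8; q8-0->q9; q8-1->q10; q9-0->q11; q9-1->q12; q10-0->q13; q10-1->q14; q11-0->q7; q11-1->q8; q12-0->q9; q12-1->q10; q13-0->q11; q13-1->q12; q14-0->q13; q14-1->q14

Because acceptance depends on a position counted from the end, the machine has to buffer the most recent 3 symbols. Make each state the string of the last up-to-3 symbols read; on input `x` shift the window left and append `x`. Accept when the buffered window has length 3 and begins with `0`.
15 states suffice.
          0    1  
>  q0     q1   q2 
   q1     q3   q4 
   q2     q5   q6 
   q3     q7   q8 
   q4     q9  q10 
   q5    q11  q12 
   q6    q13  q14 
 * q7     q7   q8 
 * q8     q9  q10 
 * q9    q11  q12 
 * q10   q13  q14 
   q11    q7   q8 
   q12    q9  q10 
   q13   q11  q12 
   q14   q13  q14 
(> = start, * = accepting)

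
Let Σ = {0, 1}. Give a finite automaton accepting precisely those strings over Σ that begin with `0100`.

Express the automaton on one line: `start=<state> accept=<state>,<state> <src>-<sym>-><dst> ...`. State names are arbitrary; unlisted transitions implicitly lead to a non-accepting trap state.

start=A accept=E A-0->B A-1->F B-0->F B-1->C C-0->D C-1->F D-0->E D-1->F E-0->E E-1->E F-0->F F-1->F

Check the first 4 symbols one by one: A through D record how many have matched `0100` so far; any wrong symbol goes to the dead state F. After all 4 match we enter the accepting sink E.
With 6 states:
       0  1 
>  A   B  F 
   B   F  C 
   C   D  F 
   D   E  F 
 * E   E  E 
   F   F  F 
(> = start, * = accepting)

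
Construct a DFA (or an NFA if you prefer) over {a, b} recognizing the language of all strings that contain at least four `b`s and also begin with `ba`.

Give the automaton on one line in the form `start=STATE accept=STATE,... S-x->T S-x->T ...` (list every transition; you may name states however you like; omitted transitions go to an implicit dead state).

start=q0 accept=q6 q0-a->q1 q0-b->q2 q1-a->q1 q1-b->q1 q2-a->q3 q2-b->q1 q3-a->q3 q3-b->q4 q4-a->q4 q4-b->q5 q5-a->q5 q5-b->q6 q6-a->q6 q6-b->q6

Build one automaton per condition and run them in lockstep. One (6 states) tracks the count of `b`s, saturating at 5; the other (4 states) tracks whether the input so far still matches the prefix `ba`. Each combined state is a pair, one component from each; accept when both components accept. Equivalent product states are then merged.
7 states suffice.
        a   b  
>  q0   q1  q2 
   q1   q1  q1 
   q2   q3  q1 
   q3   q3  q4 
   q4   q4  q5 
   q5   q5  q6 
 * q6   q6  q6 
(> = start, * = accepting)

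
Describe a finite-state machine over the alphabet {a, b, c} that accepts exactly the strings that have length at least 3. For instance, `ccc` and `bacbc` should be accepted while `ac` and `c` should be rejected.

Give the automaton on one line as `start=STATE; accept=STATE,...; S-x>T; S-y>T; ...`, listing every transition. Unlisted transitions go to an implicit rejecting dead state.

start=q0; accept=q3,q4; q0-a>q1; q0-b>q1; q0-c>q1; q1-a>q2; q1-b>q2; q1-c>q2; q2-a>q3; q2-b>q3; q2-c>q3; q3-a>q4; q3-b>q4; q3-c>q4; q4-a>q4; q4-b>q4; q4-c>q4

We only need to distinguish lengths 0, 1, …, 3, and '>3'. Chain q0 → q1 → q2 → q3 → q4 on every symbol, with q4 looping. Accepting states: {q3, q4}.
With 5 states:
        a   b   c  
>  q0   q1  q1  q1 
   q1   q2  q2  q2 
   q2   q3  q3  q3 
 * q3   q4  q4  q4 
 * q4   q4  q4  q4 
(> = start, * = accepting)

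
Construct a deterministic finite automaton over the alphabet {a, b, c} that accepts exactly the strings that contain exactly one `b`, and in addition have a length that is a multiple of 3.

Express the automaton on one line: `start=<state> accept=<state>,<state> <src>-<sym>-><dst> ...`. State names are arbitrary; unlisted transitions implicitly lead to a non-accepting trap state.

start=S0 accept=S6 S0-a->S1 S0-b->S2 S0-c->S1 S1-a->S3 S1-b->S4 S1-c->S3 S2-a->S4 S2-b->S5 S2-c->S4 S3-a->S0 S3-b->S6 S3-c->S0 S4-a->S6 S4-b->S5 S4-c->S6 S5-a->S5 S5-b->S5 S5-c->S5 S6-a->S2 S6-b->S5 S6-c->S2

Run two small machines in parallel and take their product. The first has 3 states tracking the count of `b`s, saturating at 2; the second has 3 states tracking the input length modulo 3. A product state is a pair (one from each), accepting exactly when both do. Equivalent product states are then merged.
        a   b   c  
>  S0   S1  S2  S1 
   S1   S3  S4  S3 
   S2   S4  S5  S4 
   S3   S0  S6  S0 
   S4   S6  S5  S6 
   S5   S5  S5  S5 
 * S6   S2  S5  S2 
(> = start, * = accepting)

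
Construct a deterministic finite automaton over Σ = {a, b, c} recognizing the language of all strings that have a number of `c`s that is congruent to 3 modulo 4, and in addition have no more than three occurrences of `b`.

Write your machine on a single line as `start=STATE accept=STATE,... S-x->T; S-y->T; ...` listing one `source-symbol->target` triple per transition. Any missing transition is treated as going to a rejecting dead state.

Handle the two conditions separately and then intersect. The first has 4 states tracking the count of `c`s modulo 4; the second has 5 states tracking the count of `b`s, saturating at 4. A product state is a pair (one from each), accepting exactly when both do.
A 20-state machine:
          a    b    c  
>  s0     s0   s1   s2 
   s1     s1   s3   s4 
   s2     s2   s4   s5 
   s3     s3   s6   s7 
   s4     s4   s7   s8 
   s5     s5   s8   s9 
   s6     s6  s10  s11 
   s7     s7  s11  s12 
   s8     s8  s12  s13 
 * s9     s9  s13   s0 
   s10   s10  s10  s14 
   s11   s11  s14  s15 
   s12   s12  s15  s16 
 * s13   s13  s16   s1 
   s14   s14  s14  s17 
   s15   s15  s17  s18 
 * s16   s16  s18   s3 
   s17   s17  s17  s19 
 * s18   s18  s19   s6 
   s19   s19  s19  s10 
(> = start, * = accepting)

start=s0; accept=s9,s13,s16,s18; s0-a->s0; s0-b->s1; s0-c->s2; s1-a->s1; s1-b->s3; s1-c->s4; s2-a->s2; s2-b->s4; s2-c->s5; s3-a->s3; s3-b->s6; s3-c->s7; s4-a->s4; s4-b->s7; s4-c->s8; s5-a->s5; s5-b->s8; s5-c->s9; s6-a->s6; s6-b->s10; s6-c->s11; s7-a->s7; s7-b->s11; s7-c->s12; s8-a->s8; s8-b->s12; s8-c->s13; s9-a->s9; s9-b->s13; s9-c->s0; s10-a->s10; s10-b->s10; s10-c->s14; s11-a->s11; s11-b->s14; s11-c->s15; s12-a->s12; s12-b->s15; s12-c->s16; s13-a->s13; s13-b->s16; s13-c->s1; s14-a->s14; s14-b->s14; s14-c->s17; s15-a->s15; s15-b->s17; s15-c->s18; s16-a->s16; s16-b->s18; s16-c->s3; s17-a->s17; s17-b->s17; s17-c->s19; s18-a->s18; s18-b->s19; s18-c->s6; s19-a->s19; s19-b->s19; s19-c->s10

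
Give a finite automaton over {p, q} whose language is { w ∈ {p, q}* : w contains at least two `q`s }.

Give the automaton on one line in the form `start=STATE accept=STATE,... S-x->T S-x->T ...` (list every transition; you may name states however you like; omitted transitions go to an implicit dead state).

start=s0 accept=s2,s3 s0-p->s0 s0-q->s1 s1-p->s1 s1-q->s2 s2-p->s2 s2-q->s3 s3-p->s3 s3-q->s3

Count `q`s, saturating at 3: states s0 through s2 mean 0 through 2 `q`s seen; s3 means more than 2. Each `q` increments (capped at s3); other symbols loop. Accept from {s2, s3}.
With 4 states:
        p   q  
>  s0   s0  s1 
   s1   s1  s2 
 * s2   s2  s3 
 * s3   s3  s3 
(> = start, * = accepting)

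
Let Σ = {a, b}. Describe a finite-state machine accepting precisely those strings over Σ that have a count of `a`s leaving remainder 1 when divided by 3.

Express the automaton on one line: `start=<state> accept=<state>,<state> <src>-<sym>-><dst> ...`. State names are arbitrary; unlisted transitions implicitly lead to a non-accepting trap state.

start=S0 accept=S1 S0-a->S1 S0-b->S0 S1-a->S2 S1-b->S1 S2-a->S0 S2-b->S2

Keep the running count of `a`s modulo 3: each `a` advances along the cycle S0 → S1 → S2 → S0 while other symbols loop. Accept at S1.
3 states suffice.
        a   b  
>  S0   S1  S0 
 * S1   S2  S1 
   S2   S0  S2 
(> = start, * = accepting)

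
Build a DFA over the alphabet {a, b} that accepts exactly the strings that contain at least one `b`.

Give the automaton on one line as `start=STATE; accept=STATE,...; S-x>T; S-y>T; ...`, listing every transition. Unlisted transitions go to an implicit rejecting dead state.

start=q0; accept=q1,q2; q0-a>q0; q0-b>q1; q1-a>q1; q1-b>q2; q2-a>q2; q2-b>q2

Count `b`s, saturating at 2: state q0 means no `b` yet, q1 means one `b` seen, q2 means more than one. Each `b` increments (capped at q2); other symbols loop. Accept from {q1, q2}.
A 3-state machine:
        a   b  
>  q0   q0  q1 
 * q1   q1  q2 
 * q2   q2  q2 
(> = start, * = accepting)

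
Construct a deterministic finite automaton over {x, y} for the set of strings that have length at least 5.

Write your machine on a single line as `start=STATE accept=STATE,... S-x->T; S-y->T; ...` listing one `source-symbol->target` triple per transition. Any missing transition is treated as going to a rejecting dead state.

Count input length up to 6: every symbol moves from A toward G, which means 'more than 5' and absorbs. Accept from {F, G}.
With 7 states:
       x  y 
>  A   B  B 
   B   C  C 
   C   D  D 
   D   E  E 
   E   F  F 
 * F   G  G 
 * G   G  G 
(> = start, * = accepting)

start=A; accept=F,G; A-x->B; A-y->B; B-x->C; B-y->C; C-x->D; C-y->D; D-x->E; D-y->E; E-x->F; E-y->F; F-x->G; F-y->G; G-x->G; G-y->G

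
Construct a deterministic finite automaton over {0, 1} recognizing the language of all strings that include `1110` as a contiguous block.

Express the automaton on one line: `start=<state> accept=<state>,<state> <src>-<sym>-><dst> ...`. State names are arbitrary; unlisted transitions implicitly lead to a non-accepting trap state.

States q0..q3 record the length of the longest prefix of `1110` that matches the current input suffix. Reaching q4 means `1110` has been seen, and we stay there forever. Accept from q4.
5 states suffice.
        0   1  
>  q0   q0  q1 
   q1   q0  q2 
   q2   q0  q3 
   q3   q4  q3 
 * q4   q4  q4 
(> = start, * = accepting)

start=q0 accept=q4 q0-0->q0 q0-1->q1 q1-0->q0 q1-1->q2 q2-0->q0 q2-1->q3 q3-0->q4 q3-1->q3 q4-0->q4 q4-1->q4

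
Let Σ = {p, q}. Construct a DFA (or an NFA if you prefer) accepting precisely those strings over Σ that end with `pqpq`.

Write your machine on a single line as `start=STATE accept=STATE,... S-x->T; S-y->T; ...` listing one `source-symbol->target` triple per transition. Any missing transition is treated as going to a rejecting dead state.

Remember how much of `pqpq` the current input suffix matches. State s0 means no match yet; s1 means the last symbol is `p`; s2 means the last 2 symbols are `pq`; s3 means the last 3 symbols are `pqp`; s4 means the last 4 symbols are `pqpq`. Only s4 accepts. On a mismatch, fall back to the longest proper suffix that is still a prefix of `pqpq`.
A 5-state machine:
        p   q  
>  s0   s1  s0 
   s1   s1  s2 
   s2   s3  s0 
   s3   s1  s4 
 * s4   s3  s0 
(> = start, * = accepting)

start=s0; accept=s4; s0-p->s1; s0-q->s0; s1-p->s1; s1-q->s2; s2-p->s3; s2-q->s0; s3-p->s1; s3-q->s4; s4-p->s3; s4-q->s0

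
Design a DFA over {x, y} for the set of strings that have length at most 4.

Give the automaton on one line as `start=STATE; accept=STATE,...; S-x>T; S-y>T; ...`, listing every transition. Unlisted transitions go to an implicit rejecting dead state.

Count input length up to 5: every symbol moves from S0 toward S5, which means 'more than 4' and absorbs. Accept from {S0, S1, S2, S3, S4}.
        x   y  
>* S0   S1  S1 
 * S1   S2  S2 
 * S2   S3  S3 
 * S3   S4  S4 
 * S4   S5  S5 
   S5   S5  S5 
(> = start, * = accepting)

start=S0; accept=S0,S1,S2,S3,S4; S0-x>S1; S0-y>S1; S1-x>S2; S1-y>S2; S2-x>S3; S2-y>S3; S3-x>S4; S3-y>S4; S4-x>S5; S4-y>S5; S5-x>S5; S5-y>S5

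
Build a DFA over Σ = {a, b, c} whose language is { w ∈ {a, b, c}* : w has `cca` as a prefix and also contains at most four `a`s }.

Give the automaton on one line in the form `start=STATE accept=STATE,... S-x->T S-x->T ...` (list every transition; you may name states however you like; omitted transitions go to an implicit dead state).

Build one automaton per condition and run them in lockstep. The first has 5 states tracking whether the input so far still matches the prefix `cca`; the second has 6 states tracking the count of `a`s, saturating at 5. A product state is a pair (one from each), accepting exactly when both do. Minimizing collapses redundant product states.
With 8 states:
        a   b   c  
>  S0   S1  S1  S2 
   S1   S1  S1  S1 
   S2   S1  S1  S3 
   S3   S4  S1  S1 
 * S4   S5  S4  S4 
 * S5   S6  S5  S5 
 * S6   S7  S6  S6 
 * S7   S1  S7  S7 
(> = start, * = accepting)

start=S0 accept=S4,S5,S6,S7 S0-a->S1 S0-b->S1 S0-c->S2 S1-a->S1 S1-b->S1 S1-c->S1 S2-a->S1 S2-b->S1 S2-c->S3 S3-a->S4 S3-b->S1 S3-c->S1 S4-a->S5 S4-b->S4 S4-c->S4 S5-a->S6 S5-b->S5 S5-c->S5 S6-a->S7 S6-b->S6 S6-c->S6 S7-a->S1 S7-b->S7 S7-c->S7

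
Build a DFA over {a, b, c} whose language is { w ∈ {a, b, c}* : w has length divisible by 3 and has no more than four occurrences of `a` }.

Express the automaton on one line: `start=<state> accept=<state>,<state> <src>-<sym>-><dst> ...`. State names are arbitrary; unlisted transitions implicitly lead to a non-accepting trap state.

Handle the two conditions separately and then intersect. One (3 states) tracks the input length modulo 3; the other (6 states) tracks the count of `a`s, saturating at 5. Each combined state is a pair, one component from each; accept when both components accept.
18 states suffice.
          a    b    c  
>* q0     q1   q2   q2 
   q1     q3   q4   q4 
   q2     q4   q5   q5 
   q3     q6   q7   q7 
   q4     q7   q8   q8 
   q5     q8   q0   q0 
 * q6     q9  q10  q10 
 * q7    q10  q11  q11 
 * q8    q11   q1   q1 
   q9    q12  q13  q13 
   q10   q13  q14  q14 
   q11   q14   q3   q3 
   q12   q15  q15  q15 
   q13   q15  q16  q16 
   q14   q16   q6   q6 
   q15   q17  q17  q17 
 * q16   q17   q9   q9 
   q17   q12  q12  q12 
(> = start, * = accepting)

start=q0 accept=q0,q6,q7,q8,q16 q0-a->q1 q0-b->q2 q0-c->q2 q1-a->q3 q1-b->q4 q1-c->q4 q2-a->q4 q2-b->q5 q2-c->q5 q3-a->q6 q3-b->q7 q3-c->q7 q4-a->q7 q4-b->q8 q4-c->q8 q5-a->q8 q5-b->q0 q5-c->q0 q6-a->q9 q6-b->q10 q6-c->q10 q7-a->q10 q7-b->q11 q7-c->q11 q8-a->q11 q8-b->q1 q8-c->q1 q9-a->q12 q9-b->q13 q9-c->q13 q10-a->q13 q10-b->q14 q10-c->q14 q11-a->q14 q11-b->q3 q11-c->q3 q12-a->q15 q12-b->q15 q12-c->q15 q13-a->q15 q13-b->q16 q13-c->q16 q14-a->q16 q14-b->q6 q14-c->q6 q15-a->q17 q15-b->q17 q15-c->q17 q16-a->q17 q16-b->q9 q16-c->q9 q17-a->q12 q17-b->q12 q17-c->q12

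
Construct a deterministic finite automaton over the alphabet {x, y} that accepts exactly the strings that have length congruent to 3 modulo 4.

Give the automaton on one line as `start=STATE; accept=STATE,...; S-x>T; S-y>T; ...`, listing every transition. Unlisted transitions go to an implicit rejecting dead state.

start=S0; accept=S3; S0-x>S1; S0-y>S1; S1-x>S2; S1-y>S2; S2-x>S3; S2-y>S3; S3-x>S0; S3-y>S0

Only the length mod 4 matters, so use a 4-cycle: from any state, every input symbol moves to the next state, wrapping S3 back to S0. Mark S3 accepting.
A 4-state machine:
        x   y  
>  S0   S1  S1 
   S1   S2  S2 
   S2   S3  S3 
 * S3   S0  S0 
(> = start, * = accepting)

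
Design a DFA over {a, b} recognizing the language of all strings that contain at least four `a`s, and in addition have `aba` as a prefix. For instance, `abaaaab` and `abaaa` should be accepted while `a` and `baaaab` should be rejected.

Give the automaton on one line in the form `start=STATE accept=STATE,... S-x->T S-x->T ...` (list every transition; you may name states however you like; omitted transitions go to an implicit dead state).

start=s0 accept=s6 s0-a->s1 s0-b->s2 s1-a->s2 s1-b->s3 s2-a->s2 s2-b->s2 s3-a->s4 s3-b->s2 s4-a->s5 s4-b->s4 s5-a->s6 s5-b->s5 s6-a->s6 s6-b->s6

Handle the two conditions separately and then intersect. One (6 states) tracks the count of `a`s, saturating at 5; the other (5 states) tracks whether the input so far still matches the prefix `aba`. Each combined state is a pair, one component from each; accept when both components accept. Minimizing collapses redundant product states.
        a   b  
>  s0   s1  s2 
   s1   s2  s3 
   s2   s2  s2 
   s3   s4  s2 
   s4   s5  s4 
   s5   s6  s5 
 * s6   s6  s6 
(> = start, * = accepting)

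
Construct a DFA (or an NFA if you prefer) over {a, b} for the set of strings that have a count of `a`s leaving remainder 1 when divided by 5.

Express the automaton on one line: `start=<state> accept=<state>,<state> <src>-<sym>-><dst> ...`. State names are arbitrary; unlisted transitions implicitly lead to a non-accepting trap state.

start=q0 accept=q1 q0-a->q1 q0-b->q0 q1-a->q2 q1-b->q1 q2-a->q3 q2-b->q2 q3-a->q4 q3-b->q3 q4-a->q0 q4-b->q4

The only thing that matters is how many `a`s have appeared, reduced mod 5. Use one state per residue: q0 for 0, …, q4 for 4. Reading `a` moves to the next residue; anything else stays put. q1 is accepting.
        a   b  
>  q0   q1  q0 
 * q1   q2  q1 
   q2   q3  q2 
   q3   q4  q3 
   q4   q0  q4 
(> = start, * = accepting)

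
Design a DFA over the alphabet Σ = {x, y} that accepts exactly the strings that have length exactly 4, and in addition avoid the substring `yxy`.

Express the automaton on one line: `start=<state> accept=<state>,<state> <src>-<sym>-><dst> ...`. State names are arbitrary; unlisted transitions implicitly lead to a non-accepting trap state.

start=q0 accept=q10,q11,q12 q0-x->q1 q0-y->q2 q1-x->q3 q1-y->q4 q2-x->q5 q2-y->q4 q3-x->q6 q3-y->q7 q4-x->q8 q4-y->q7 q5-x->q6 q5-y->q9 q6-x->q10 q6-y->q11 q7-x->q12 q7-y->q11 q8-x->q10 q8-y->q13 q9-x->q13 q9-y->q13 q10-x->q14 q10-y->q15 q11-x->q16 q11-y->q15 q12-x->q14 q12-y->q17 q13-x->q17 q13-y->q17 q14-x->q14 q14-y->q15 q15-x->q16 q15-y->q15 q16-x->q14 q16-y->q17 q17-x->q17 q17-y->q17

Handle the two conditions separately and then intersect. The first has 6 states tracking the input length, saturating at 5; the second has 4 states tracking partial matches of the forbidden pattern `yxy`. A product state is a pair (one from each), accepting exactly when both do.
With 18 states:
          x    y  
>  q0     q1   q2 
   q1     q3   q4 
   q2     q5   q4 
   q3     q6   q7 
   q4     q8   q7 
   q5     q6   q9 
   q6    q10  q11 
   q7    q12  q11 
   q8    q10  q13 
   q9    q13  q13 
 * q10   q14  q15 
 * q11   q16  q15 
 * q12   q14  q17 
   q13   q17  q17 
   q14   q14  q15 
   q15   q16  q15 
   q16   q14  q17 
   q17   q17  q17 
(> = start, * = accepting)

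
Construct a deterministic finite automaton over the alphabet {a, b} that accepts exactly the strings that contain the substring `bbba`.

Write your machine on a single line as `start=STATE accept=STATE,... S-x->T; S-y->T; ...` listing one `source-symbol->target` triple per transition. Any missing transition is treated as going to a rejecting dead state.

start=s0; accept=s4; s0-a->s0; s0-b->s1; s1-a->s0; s1-b->s2; s2-a->s0; s2-b->s3; s3-a->s4; s3-b->s3; s4-a->s4; s4-b->s4

States s0..s3 record the length of the longest prefix of `bbba` that matches the current input suffix. Reaching s4 means `bbba` has been seen, and we stay there forever. Accept from s4.
        a   b  
>  s0   s0  s1 
   s1   s0  s2 
   s2   s0  s3 
   s3   s4  s3 
 * s4   s4  s4 
(> = start, * = accepting)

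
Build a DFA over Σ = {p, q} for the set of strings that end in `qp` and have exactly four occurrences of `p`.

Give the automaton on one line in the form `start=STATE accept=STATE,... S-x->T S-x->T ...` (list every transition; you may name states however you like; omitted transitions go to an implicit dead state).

Run two small machines in parallel and take their product. The first has 3 states tracking how much of the suffix `qp` has currently been matched; the second has 6 states tracking the count of `p`s, saturating at 5. A product state is a pair (one from each), accepting exactly when both do. Equivalent product states are then merged.
With 7 states:
        p   q  
>  s0   s1  s0 
   s1   s2  s1 
   s2   s3  s2 
   s3   s4  s5 
   s4   s4  s4 
   s5   s6  s5 
 * s6   s4  s4 
(> = start, * = accepting)

start=s0 accept=s6 s0-p->s1 s0-q->s0 s1-p->s2 s1-q->s1 s2-p->s3 s2-q->s2 s3-p->s4 s3-q->s5 s4-p->s4 s4-q->s4 s5-p->s6 s5-q->s5 s6-p->s4 s6-q->s4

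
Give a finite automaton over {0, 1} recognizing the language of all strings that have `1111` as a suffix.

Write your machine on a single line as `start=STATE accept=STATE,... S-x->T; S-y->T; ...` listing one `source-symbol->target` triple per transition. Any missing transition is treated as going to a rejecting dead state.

start=S0; accept=S4; S0-0->S0; S0-1->S1; S1-0->S0; S1-1->S2; S2-0->S0; S2-1->S3; S3-0->S0; S3-1->S4; S4-0->S0; S4-1->S4

Let each state record the length of the longest suffix of the input read so far that is also a prefix of `1111`. S1 means the last symbol is `1`; S2 means the last 2 symbols are `11`; S3 means the last 3 symbols are `111`; S4 means the last 4 symbols are `1111`. Accept only at S4, where the string currently ends in `1111`.
        0   1  
>  S0   S0  S1 
   S1   S0  S2 
   S2   S0  S3 
   S3   S0  S4 
 * S4   S0  S4 
(> = start, * = accepting)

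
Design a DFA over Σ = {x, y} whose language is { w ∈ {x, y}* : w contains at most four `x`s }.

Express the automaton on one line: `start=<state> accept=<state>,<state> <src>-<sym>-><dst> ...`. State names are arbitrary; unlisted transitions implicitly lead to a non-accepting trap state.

Count `x`s, saturating at 5: states q0 through q4 mean 0 through 4 `x`s seen; q5 means more than 4. Each `x` increments (capped at q5); other symbols loop. Accept from {q0, q1, q2, q3, q4}.
With 6 states:
        x   y  
>* q0   q1  q0 
 * q1   q2  q1 
 * q2   q3  q2 
 * q3   q4  q3 
 * q4   q5  q4 
   q5   q5  q5 
(> = start, * = accepting)

start=q0 accept=q0,q1,q2,q3,q4 q0-x->q1 q0-y->q0 q1-x->q2 q1-y->q1 q2-x->q3 q2-y->q2 q3-x->q4 q3-y->q3 q4-x->q5 q4-y->q4 q5-x->q5 q5-y->q5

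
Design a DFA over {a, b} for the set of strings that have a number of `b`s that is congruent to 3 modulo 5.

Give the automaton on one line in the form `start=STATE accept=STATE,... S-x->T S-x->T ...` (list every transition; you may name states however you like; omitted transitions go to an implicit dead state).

Keep the running count of `b`s modulo 5: each `b` advances along the cycle S0 → S1 → S2 → S3 → S4 → S0 while other symbols loop. Accept at S3.
A 5-state machine:
        a   b  
>  S0   S0  S1 
   S1   S1  S2 
   S2   S2  S3 
 * S3   S3  S4 
   S4   S4  S0 
(> = start, * = accepting)

start=S0 accept=S3 S0-a->S0 S0-b->S1 S1-a->S1 S1-b->S2 S2-a->S2 S2-b->S3 S3-a->S3 S3-b->S4 S4-a->S4 S4-b->S0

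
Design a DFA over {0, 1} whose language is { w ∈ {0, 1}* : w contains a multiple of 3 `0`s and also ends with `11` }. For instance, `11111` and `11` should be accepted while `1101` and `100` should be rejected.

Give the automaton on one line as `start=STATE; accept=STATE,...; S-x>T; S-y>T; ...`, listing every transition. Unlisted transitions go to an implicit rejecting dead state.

start=q0; accept=q5; q0-0>q1; q0-1>q2; q1-0>q3; q1-1>q4; q2-0>q1; q2-1>q5; q3-0>q0; q3-1>q6; q4-0>q3; q4-1>q7; q5-0>q1; q5-1>q5; q6-0>q0; q6-1>q8; q7-0>q3; q7-1>q7; q8-0>q0; q8-1>q8

Run two small machines in parallel and take their product. The first has 3 states tracking the count of `0`s modulo 3; the second has 3 states tracking how much of the suffix `11` has currently been matched. A product state is a pair (one from each), accepting exactly when both do.
        0   1  
>  q0   q1  q2 
   q1   q3  q4 
   q2   q1  q5 
   q3   q0  q6 
   q4   q3  q7 
 * q5   q1  q5 
   q6   q0  q8 
   q7   q3  q7 
   q8   q0  q8 
(> = start, * = accepting)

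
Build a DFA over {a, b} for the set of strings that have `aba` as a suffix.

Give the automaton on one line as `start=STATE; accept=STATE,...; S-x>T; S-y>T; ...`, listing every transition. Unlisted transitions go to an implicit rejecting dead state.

start=s0; accept=s3; s0-a>s1; s0-b>s0; s1-a>s1; s1-b>s2; s2-a>s3; s2-b>s0; s3-a>s1; s3-b>s2

Let each state record the length of the longest suffix of the input read so far that is also a prefix of `aba`. s1 means the last symbol is `a`; s2 means the last 2 symbols are `ab`; s3 means the last 3 symbols are `aba`. Accept only at s3, where the string currently ends in `aba`.
        a   b  
>  s0   s1  s0 
   s1   s1  s2 
   s2   s3  s0 
 * s3   s1  s2 
(> = start, * = accepting)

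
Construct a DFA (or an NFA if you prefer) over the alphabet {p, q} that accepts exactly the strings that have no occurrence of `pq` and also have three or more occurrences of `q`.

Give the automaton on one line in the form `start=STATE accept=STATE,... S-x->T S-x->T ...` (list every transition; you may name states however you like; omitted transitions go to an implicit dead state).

start=s0 accept=s4,s5 s0-p->s1 s0-q->s2 s1-p->s1 s1-q->s1 s2-p->s1 s2-q->s3 s3-p->s1 s3-q->s4 s4-p->s5 s4-q->s4 s5-p->s5 s5-q->s1

Handle the two conditions separately and then intersect. One (3 states) tracks partial matches of the forbidden pattern `pq`; the other (5 states) tracks the count of `q`s, saturating at 4. Each combined state is a pair, one component from each; accept when both components accept. After merging equivalent states the machine shrinks.
        p   q  
>  s0   s1  s2 
   s1   s1  s1 
   s2   s1  s3 
   s3   s1  s4 
 * s4   s5  s4 
 * s5   s5  s1 
(> = start, * = accepting)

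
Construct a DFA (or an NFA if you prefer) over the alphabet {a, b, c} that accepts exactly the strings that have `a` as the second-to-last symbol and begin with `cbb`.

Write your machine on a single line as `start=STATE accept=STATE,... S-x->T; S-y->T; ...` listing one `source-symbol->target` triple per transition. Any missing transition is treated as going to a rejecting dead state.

Handle the two conditions separately and then intersect. One (13 states) tracks the last 2 symbols read; the other (5 states) tracks whether the input so far still matches the prefix `cbb`. Each combined state is a pair, one component from each; accept when both components accept.
With 23 states:
          a    b    c  
>  q0     q1   q2   q3 
   q1     q4   q5   q6 
   q2     q7   q8   q9 
   q3    q10  q11  q12 
   q4     q4   q5   q6 
   q5     q7   q8   q9 
   q6    q10  q13  q12 
   q7     q4   q5   q6 
   q8     q7   q8   q9 
   q9    q10  q13  q12 
   q10    q4   q5   q6 
   q11    q7  q14   q9 
   q12   q10  q13  q12 
   q13    q7   q8   q9 
   q14   q15  q14  q16 
   q15   q17  q18  q19 
   q16   q20  q21  q22 
 * q17   q17  q18  q19 
 * q18   q15  q14  q16 
 * q19   q20  q21  q22 
   q20   q17  q18  q19 
   q21   q15  q14  q16 
   q22   q20  q21  q22 
(> = start, * = accepting)

start=q0; accept=q17,q18,q19; q0-a->q1; q0-b->q2; q0-c->q3; q1-a->q4; q1-b->q5; q1-c->q6; q2-a->q7; q2-b->q8; q2-c->q9; q3-a->q10; q3-b->q11; q3-c->q12; q4-a->q4; q4-b->q5; q4-c->q6; q5-a->q7; q5-b->q8; q5-c->q9; q6-a->q10; q6-b->q13; q6-c->q12; q7-a->q4; q7-b->q5; q7-c->q6; q8-a->q7; q8-b->q8; q8-c->q9; q9-a->q10; q9-b->q13; q9-c->q12; q10-a->q4; q10-b->q5; q10-c->q6; q11-a->q7; q11-b->q14; q11-c->q9; q12-a->q10; q12-b->q13; q12-c->q12; q13-a->q7; q13-b->q8; q13-c->q9; q14-a->q15; q14-b->q14; q14-c->q16; q15-a->q17; q15-b->q18; q15-c->q19; q16-a->q20; q16-b->q21; q16-c->q22; q17-a->q17; q17-b->q18; q17-c->q19; q18-a->q15; q18-b->q14; q18-c->q16; q19-a->q20; q19-b->q21; q19-c->q22; q20-a->q17; q20-b->q18; q20-c->q19; q21-a->q15; q21-b->q14; q21-c->q16; q22-a->q20; q22-b->q21; q22-c->q22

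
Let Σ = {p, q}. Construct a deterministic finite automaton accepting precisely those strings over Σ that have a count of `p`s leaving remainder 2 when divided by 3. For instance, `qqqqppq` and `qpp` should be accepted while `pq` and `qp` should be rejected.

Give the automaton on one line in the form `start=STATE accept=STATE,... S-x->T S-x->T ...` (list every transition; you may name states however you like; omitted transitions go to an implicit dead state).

start=S0 accept=S2 S0-p->S1 S0-q->S0 S1-p->S2 S1-q->S1 S2-p->S0 S2-q->S2

The only thing that matters is how many `p`s have appeared, reduced mod 3. Use one state per residue: S0 for 0, …, S2 for 2. Reading `p` moves to the next residue; anything else stays put. S2 is accepting.
3 states suffice.
        p   q  
>  S0   S1  S0 
   S1   S2  S1 
 * S2   S0  S2 
(> = start, * = accepting)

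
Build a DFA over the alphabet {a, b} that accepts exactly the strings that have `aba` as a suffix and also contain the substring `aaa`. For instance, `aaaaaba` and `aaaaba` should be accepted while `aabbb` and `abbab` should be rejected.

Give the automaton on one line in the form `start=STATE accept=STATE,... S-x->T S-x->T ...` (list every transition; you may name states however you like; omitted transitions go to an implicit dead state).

Handle the two conditions separately and then intersect. One (4 states) tracks how much of the suffix `aba` has currently been matched; the other (4 states) tracks whether and how much of `aaa` has been seen. Each combined state is a pair, one component from each; accept when both components accept. After merging equivalent states the machine shrinks.
A 7-state machine:
        a   b  
>  S0   S1  S0 
   S1   S2  S0 
   S2   S3  S0 
   S3   S3  S4 
   S4   S5  S6 
 * S5   S3  S4 
   S6   S3  S6 
(> = start, * = accepting)

start=S0 accept=S5 S0-a->S1 S0-b->S0 S1-a->S2 S1-b->S0 S2-a->S3 S2-b->S0 S3-a->S3 S3-b->S4 S4-a->S5 S4-b->S6 S5-a->S3 S5-b->S4 S6-a->S3 S6-b->S6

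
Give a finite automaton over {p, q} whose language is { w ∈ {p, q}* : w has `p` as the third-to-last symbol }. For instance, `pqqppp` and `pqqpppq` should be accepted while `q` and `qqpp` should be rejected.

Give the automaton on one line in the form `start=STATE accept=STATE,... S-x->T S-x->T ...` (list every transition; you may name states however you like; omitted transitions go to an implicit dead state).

start=s0 accept=s7,s8,s9,s10 s0-p->s1 s0-q->s2 s1-p->s3 s1-q->s4 s2-p->s5 s2-q->s6 s3-p->s7 s3-q->s8 s4-p->s9 s4-q->s10 s5-p->s11 s5-q->s12 s6-p->s13 s6-q->s14 s7-p->s7 s7-q->s8 s8-p->s9 s8-q->s10 s9-p->s11 s9-q->s12 s10-p->s13 s10-q->s14 s11-p->s7 s11-q->s8 s12-p->s9 s12-q->s10 s13-p->s11 s13-q->s12 s14-p->s13 s14-q->s14

Because acceptance depends on a position counted from the end, the machine has to buffer the most recent 3 symbols. Make each state the string of the last up-to-3 symbols read; on input `x` shift the window left and append `x`. Accept when the buffered window has length 3 and begins with `p`.
          p    q  
>  s0     s1   s2 
   s1     s3   s4 
   s2     s5   s6 
   s3     s7   s8 
   s4     s9  s10 
   s5    s11  s12 
   s6    s13  s14 
 * s7     s7   s8 
 * s8     s9  s10 
 * s9    s11  s12 
 * s10   s13  s14 
   s11    s7   s8 
   s12    s9  s10 
   s13   s11  s12 
   s14   s13  s14 
(> = start, * = accepting)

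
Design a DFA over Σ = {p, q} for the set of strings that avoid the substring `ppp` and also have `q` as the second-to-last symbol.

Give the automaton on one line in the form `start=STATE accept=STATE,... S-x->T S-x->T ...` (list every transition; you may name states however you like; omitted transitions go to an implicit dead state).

start=S0 accept=S5,S6 S0-p->S1 S0-q->S2 S1-p->S3 S1-q->S4 S2-p->S5 S2-q->S6 S3-p->S7 S3-q->S4 S4-p->S5 S4-q->S6 S5-p->S3 S5-q->S4 S6-p->S5 S6-q->S6 S7-p->S7 S7-q->S8 S8-p->S9 S8-q->S10 S9-p->S7 S9-q->S8 S10-p->S9 S10-q->S10

Run two small machines in parallel and take their product. The first has 4 states tracking partial matches of the forbidden pattern `ppp`; the second has 7 states tracking the last 2 symbols read. A product state is a pair (one from each), accepting exactly when both do.
          p    q  
>  S0     S1   S2 
   S1     S3   S4 
   S2     S5   S6 
   S3     S7   S4 
   S4     S5   S6 
 * S5     S3   S4 
 * S6     S5   S6 
   S7     S7   S8 
   S8     S9  S10 
   S9     S7   S8 
   S10    S9  S10 
(> = start, * = accepting)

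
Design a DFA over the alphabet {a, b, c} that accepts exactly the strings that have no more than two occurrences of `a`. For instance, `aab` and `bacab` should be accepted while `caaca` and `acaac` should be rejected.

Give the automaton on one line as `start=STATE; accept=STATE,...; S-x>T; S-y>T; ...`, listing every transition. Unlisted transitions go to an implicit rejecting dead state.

Count `a`s, saturating at 3: states q0 through q2 mean 0 through 2 `a`s seen; q3 means more than 2. Each `a` increments (capped at q3); other symbols loop. Accept from {q0, q1, q2}.
        a   b   c  
>* q0   q1  q0  q0 
 * q1   q2  q1  q1 
 * q2   q3  q2  q2 
   q3   q3  q3  q3 
(> = start, * = accepting)

start=q0; accept=q0,q1,q2; q0-a>q1; q0-b>q0; q0-c>q0; q1-a>q2; q1-b>q1; q1-c>q1; q2-a>q3; q2-b>q2; q2-c>q2; q3-a>q3; q3-b>q3; q3-c>q3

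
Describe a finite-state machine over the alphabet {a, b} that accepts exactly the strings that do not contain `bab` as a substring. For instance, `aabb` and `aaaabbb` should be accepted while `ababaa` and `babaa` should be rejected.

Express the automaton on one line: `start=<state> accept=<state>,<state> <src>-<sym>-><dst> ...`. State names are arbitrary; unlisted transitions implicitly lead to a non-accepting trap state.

Track partial matches of the forbidden pattern `bab`. State q3 is a dead state reached once `bab` has occurred; every other state accepts. q0 means no part of `bab` is currently matched.
4 states suffice.
        a   b  
>* q0   q0  q1 
 * q1   q2  q1 
 * q2   q0  q3 
   q3   q3  q3 
(> = start, * = accepting)

start=q0 accept=q0,q1,q2 q0-a->q0 q0-b->q1 q1-a->q2 q1-b->q1 q2-a->q0 q2-b->q3 q3-a->q3 q3-b->q3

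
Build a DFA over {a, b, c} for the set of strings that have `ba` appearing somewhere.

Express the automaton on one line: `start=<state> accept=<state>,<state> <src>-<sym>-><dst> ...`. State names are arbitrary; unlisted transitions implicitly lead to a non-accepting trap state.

States q0..q1 record the length of the longest prefix of `ba` that matches the current input suffix. Reaching q2 means `ba` has been seen, and we stay there forever. Accept from q2.
        a   b   c  
>  q0   q0  q1  q0 
   q1   q2  q1  q0 
 * q2   q2  q2  q2 
(> = start, * = accepting)

start=q0 accept=q2 q0-a->q0 q0-b->q1 q0-c->q0 q1-a->q2 q1-b->q1 q1-c->q0 q2-a->q2 q2-b->q2 q2-c->q2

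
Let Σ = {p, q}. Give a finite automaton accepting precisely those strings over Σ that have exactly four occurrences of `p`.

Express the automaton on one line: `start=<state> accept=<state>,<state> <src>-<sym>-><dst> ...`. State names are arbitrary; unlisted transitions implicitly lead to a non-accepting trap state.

start=s0 accept=s4 s0-p->s1 s0-q->s0 s1-p->s2 s1-q->s1 s2-p->s3 s2-q->s2 s3-p->s4 s3-q->s3 s4-p->s5 s4-q->s4 s5-p->s5 s5-q->s5

Count `p`s, saturating at 5: states s0 through s4 mean 0 through 4 `p`s seen; s5 means more than 4. Each `p` increments (capped at s5); other symbols loop. Accept from {s4}.
A 6-state machine:
        p   q  
>  s0   s1  s0 
   s1   s2  s1 
   s2   s3  s2 
   s3   s4  s3 
 * s4   s5  s4 
   s5   s5  s5 
(> = start, * = accepting)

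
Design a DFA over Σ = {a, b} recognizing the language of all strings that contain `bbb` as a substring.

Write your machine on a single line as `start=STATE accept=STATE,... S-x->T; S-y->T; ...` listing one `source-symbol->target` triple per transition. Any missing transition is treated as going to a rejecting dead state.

start=s0; accept=s3; s0-a->s0; s0-b->s1; s1-a->s0; s1-b->s2; s2-a->s0; s2-b->s3; s3-a->s3; s3-b->s3

States s0..s2 record the length of the longest prefix of `bbb` that matches the current input suffix. Reaching s3 means `bbb` has been seen, and we stay there forever. Accept from s3.
A 4-state machine:
        a   b  
>  s0   s0  s1 
   s1   s0  s2 
   s2   s0  s3 
 * s3   s3  s3 
(> = start, * = accepting)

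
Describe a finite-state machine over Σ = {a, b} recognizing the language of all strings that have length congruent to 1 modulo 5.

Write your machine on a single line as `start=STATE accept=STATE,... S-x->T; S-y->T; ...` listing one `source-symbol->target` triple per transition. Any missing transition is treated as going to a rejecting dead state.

Count input length modulo 5: every symbol advances one step around the cycle S0 → S1 → S2 → S3 → S4 → S0. Accept at S1.
A 5-state machine:
        a   b  
>  S0   S1  S1 
 * S1   S2  S2 
   S2   S3  S3 
   S3   S4  S4 
   S4   S0  S0 
(> = start, * = accepting)

start=S0; accept=S1; S0-a->S1; S0-b->S1; S1-a->S2; S1-b->S2; S2-a->S3; S2-b->S3; S3-a->S4; S3-b->S4; S4-a->S0; S4-b->S0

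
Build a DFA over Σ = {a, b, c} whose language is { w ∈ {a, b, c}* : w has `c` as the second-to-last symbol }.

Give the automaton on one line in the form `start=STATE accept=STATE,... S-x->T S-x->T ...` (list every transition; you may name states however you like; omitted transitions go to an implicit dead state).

start=S0 accept=S10,S11,S12 S0-a->S1 S0-b->S2 S0-c->S3 S1-a->S4 S1-b->S5 S1-c->S6 S2-a->S7 S2-b->S8 S2-c->S9 S3-a->S10 S3-b->S11 S3-c->S12 S4-a->S4 S4-b->S5 S4-c->S6 S5-a->S7 S5-b->S8 S5-c->S9 S6-a->S10 S6-b->S11 S6-c->S12 S7-a->S4 S7-b->S5 S7-c->S6 S8-a->S7 S8-b->S8 S8-c->S9 S9-a->S10 S9-b->S11 S9-c->S12 S10-a->S4 S10-b->S5 S10-c->S6 S11-a->S7 S11-b->S8 S11-c->S9 S12-a->S10 S12-b->S11 S12-c->S12

A DFA must remember the last 2 symbols (since which symbol is second-to-last isn't known until the input ends). Use one state per possible window of the last ≤2 symbols; accept from those whose window starts with `c`.
13 states suffice.
          a    b    c  
>  S0     S1   S2   S3 
   S1     S4   S5   S6 
   S2     S7   S8   S9 
   S3    S10  S11  S12 
   S4     S4   S5   S6 
   S5     S7   S8   S9 
   S6    S10  S11  S12 
   S7     S4   S5   S6 
   S8     S7   S8   S9 
   S9    S10  S11  S12 
 * S10    S4   S5   S6 
 * S11    S7   S8   S9 
 * S12   S10  S11  S12 
(> = start, * = accepting)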